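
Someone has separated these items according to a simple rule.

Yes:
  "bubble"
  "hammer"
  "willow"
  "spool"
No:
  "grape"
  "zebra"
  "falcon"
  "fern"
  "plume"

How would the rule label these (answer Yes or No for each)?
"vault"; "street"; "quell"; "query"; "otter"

No, Yes, Yes, No, Yes

The classifier is using: has a double letter.
"vault" — no doubled letter, hence No.
"street" — 'ee' doubled, hence Yes.
"quell" — 'll' doubled, hence Yes.
"query" — no doubled letter, hence No.
"otter" — 'tt' doubled, hence Yes.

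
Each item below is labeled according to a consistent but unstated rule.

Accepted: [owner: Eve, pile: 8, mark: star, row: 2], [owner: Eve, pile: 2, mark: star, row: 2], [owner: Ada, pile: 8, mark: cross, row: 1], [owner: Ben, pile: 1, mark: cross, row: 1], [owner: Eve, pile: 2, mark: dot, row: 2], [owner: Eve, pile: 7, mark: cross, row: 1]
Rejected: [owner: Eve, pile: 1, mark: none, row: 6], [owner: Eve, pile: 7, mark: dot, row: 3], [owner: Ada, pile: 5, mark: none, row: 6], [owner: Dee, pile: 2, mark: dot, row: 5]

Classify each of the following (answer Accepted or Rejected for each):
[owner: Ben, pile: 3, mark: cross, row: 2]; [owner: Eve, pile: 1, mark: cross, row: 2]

Accepted, Accepted

The simplest hypothesis consistent with all the labels is: row ≤ 2.
[owner: Ben, pile: 3, mark: cross, row: 2]: row = 2, fits → Accepted.
[owner: Eve, pile: 1, mark: cross, row: 2]: row = 2, fits → Accepted.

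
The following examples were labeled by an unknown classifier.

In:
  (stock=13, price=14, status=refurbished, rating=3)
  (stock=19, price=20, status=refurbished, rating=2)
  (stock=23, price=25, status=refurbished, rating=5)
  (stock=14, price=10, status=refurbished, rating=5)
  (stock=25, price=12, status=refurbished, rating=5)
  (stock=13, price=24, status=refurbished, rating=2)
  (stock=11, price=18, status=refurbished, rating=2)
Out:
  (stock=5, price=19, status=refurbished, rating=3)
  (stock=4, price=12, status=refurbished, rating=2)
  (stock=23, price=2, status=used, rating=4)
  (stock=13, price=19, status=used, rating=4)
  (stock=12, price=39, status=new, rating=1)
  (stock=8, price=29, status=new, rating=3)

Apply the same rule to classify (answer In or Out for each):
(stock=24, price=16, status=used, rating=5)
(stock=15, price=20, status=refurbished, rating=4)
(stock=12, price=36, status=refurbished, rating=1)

Out, In, In

The rule appears to be: status is refurbished AND stock ≥ 8.
(stock=24, price=16, status=used, rating=5): status is used, stock = 24, fails this test → Out. (stock=15, price=20, status=refurbished, rating=4): status is refurbished, stock = 15, fits → In. (stock=12, price=36, status=refurbished, rating=1): status is refurbished, stock = 12, fits → In.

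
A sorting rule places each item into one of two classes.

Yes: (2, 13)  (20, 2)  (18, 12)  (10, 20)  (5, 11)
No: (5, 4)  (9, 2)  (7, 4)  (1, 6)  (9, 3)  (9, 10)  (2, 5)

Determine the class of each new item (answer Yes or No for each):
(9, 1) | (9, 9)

All 'Yes' examples share one property — max ≥ 11 — and every 'No' example lacks it.
(9, 1): max 9, lacks this property → No.
(9, 9): max 9, lacks this property → No.

No, No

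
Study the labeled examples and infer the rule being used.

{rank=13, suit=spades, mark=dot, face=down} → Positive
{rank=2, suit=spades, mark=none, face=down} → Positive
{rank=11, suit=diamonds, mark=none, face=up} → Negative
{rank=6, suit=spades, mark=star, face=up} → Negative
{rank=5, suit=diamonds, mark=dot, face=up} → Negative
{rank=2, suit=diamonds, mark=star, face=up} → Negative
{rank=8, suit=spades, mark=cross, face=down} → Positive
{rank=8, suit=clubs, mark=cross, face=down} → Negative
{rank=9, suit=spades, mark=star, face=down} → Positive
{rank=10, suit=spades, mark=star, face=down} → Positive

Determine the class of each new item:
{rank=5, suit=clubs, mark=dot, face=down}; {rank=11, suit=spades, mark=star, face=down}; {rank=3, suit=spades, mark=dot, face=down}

All 'Positive' examples share one property — face is down AND suit is spades — and every 'Negative' example lacks it.
Negative: {rank=5, suit=clubs, mark=dot, face=down}, since face is down, suit is clubs. Positive: {rank=11, suit=spades, mark=star, face=down}, since face is down, suit is spades. Positive: {rank=3, suit=spades, mark=dot, face=down}, since face is down, suit is spades.

Negative, Positive, Positive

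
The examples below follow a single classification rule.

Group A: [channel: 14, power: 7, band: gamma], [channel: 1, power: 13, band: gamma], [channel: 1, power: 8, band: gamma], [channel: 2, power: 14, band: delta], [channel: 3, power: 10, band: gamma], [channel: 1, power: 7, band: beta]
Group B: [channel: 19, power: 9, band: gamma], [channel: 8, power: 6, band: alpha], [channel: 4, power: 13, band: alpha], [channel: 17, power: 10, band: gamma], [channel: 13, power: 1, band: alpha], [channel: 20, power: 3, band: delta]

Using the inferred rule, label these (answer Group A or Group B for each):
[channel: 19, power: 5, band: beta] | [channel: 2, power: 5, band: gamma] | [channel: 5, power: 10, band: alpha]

Group B, Group A, Group B

The common property of the 'Group A' items is: channel ≤ 3 OR power = 7. No 'Group B' item has it.
[channel: 19, power: 5, band: beta]: Group B (channel = 19, power = 5).
[channel: 2, power: 5, band: gamma]: Group A (channel = 2, power = 5).
[channel: 5, power: 10, band: alpha]: Group B (channel = 5, power = 10).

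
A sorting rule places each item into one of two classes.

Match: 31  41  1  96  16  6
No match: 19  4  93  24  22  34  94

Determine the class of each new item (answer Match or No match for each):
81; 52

Match, No match

The common property of the 'Match' items is: ≡ 1 (mod 5). No 'No match' item has it.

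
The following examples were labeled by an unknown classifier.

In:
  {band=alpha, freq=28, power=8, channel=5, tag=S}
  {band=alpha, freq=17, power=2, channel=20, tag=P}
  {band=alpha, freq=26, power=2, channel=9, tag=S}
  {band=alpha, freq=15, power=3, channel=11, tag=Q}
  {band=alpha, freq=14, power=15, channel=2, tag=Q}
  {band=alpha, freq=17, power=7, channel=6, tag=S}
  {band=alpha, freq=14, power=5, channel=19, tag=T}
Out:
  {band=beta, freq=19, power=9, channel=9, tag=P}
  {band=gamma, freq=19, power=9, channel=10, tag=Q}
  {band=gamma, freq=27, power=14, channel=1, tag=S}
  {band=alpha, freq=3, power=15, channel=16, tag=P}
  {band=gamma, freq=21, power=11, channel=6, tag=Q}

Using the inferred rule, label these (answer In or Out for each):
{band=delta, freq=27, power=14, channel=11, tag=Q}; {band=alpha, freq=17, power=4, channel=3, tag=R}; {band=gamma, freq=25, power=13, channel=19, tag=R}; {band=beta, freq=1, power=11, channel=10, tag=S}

Out, In, Out, Out

'In' ⟺ band is alpha AND freq ≥ 14.
{band=delta, freq=27, power=14, channel=11, tag=Q} → band is delta, freq = 27 → Out. {band=alpha, freq=17, power=4, channel=3, tag=R} → band is alpha, freq = 17 → In. {band=gamma, freq=25, power=13, channel=19, tag=R} → band is gamma, freq = 25 → Out. {band=beta, freq=1, power=11, channel=10, tag=S} → band is beta, freq = 1 → Out.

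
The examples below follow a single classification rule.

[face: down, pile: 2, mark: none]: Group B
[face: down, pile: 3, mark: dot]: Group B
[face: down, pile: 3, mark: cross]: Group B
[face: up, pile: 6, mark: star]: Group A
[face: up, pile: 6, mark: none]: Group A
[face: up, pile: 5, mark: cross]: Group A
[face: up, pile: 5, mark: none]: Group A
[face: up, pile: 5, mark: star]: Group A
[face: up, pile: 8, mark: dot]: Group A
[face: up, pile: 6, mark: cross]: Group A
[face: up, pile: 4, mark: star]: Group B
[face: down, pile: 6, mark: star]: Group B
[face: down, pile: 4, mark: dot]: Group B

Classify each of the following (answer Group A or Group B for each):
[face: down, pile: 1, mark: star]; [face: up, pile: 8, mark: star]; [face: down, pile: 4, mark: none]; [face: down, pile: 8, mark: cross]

A rule that fits every label: face is up AND pile ≥ 5 — true of each 'Group A' example, false of each 'Group B' one.

Group B, Group A, Group B, Group B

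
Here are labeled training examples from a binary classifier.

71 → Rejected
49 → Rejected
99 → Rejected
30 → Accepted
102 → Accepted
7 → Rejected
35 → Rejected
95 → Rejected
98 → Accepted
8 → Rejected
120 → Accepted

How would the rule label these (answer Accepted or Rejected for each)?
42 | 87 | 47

Accepted, Rejected, Rejected

Every 'Accepted' example satisfies: even AND at least 30. None of the 'Rejected' examples do.
Accepted: 42, since 42 is even, 42 ≥ 30. Rejected: 87, since 87 is odd, 87 ≥ 30. Rejected: 47, since 47 is odd, 47 ≥ 30.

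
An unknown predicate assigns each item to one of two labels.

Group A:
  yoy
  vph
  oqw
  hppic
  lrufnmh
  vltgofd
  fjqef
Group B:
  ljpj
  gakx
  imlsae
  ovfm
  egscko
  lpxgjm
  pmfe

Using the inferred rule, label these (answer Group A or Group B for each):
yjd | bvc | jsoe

Group A, Group A, Group B

Looking at the examples, the only property every 'Group A' case has and every 'Group B' case lacks is: odd length.
yjd: length 3 — meets the rule, so Group A.
bvc: length 3 — meets the rule, so Group A.
jsoe: length 4 — fails the rule, so Group B.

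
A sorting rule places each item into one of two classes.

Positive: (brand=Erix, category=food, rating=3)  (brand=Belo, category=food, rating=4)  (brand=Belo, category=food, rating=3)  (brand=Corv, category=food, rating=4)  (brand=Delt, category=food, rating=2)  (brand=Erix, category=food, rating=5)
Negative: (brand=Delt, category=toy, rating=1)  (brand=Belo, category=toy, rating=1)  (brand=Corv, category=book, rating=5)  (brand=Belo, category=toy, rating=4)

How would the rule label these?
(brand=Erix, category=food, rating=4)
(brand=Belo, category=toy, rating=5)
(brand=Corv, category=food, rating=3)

Checking candidate rules against both groups, what survives is: category is food.
(brand=Erix, category=food, rating=4): Positive (category is food). (brand=Belo, category=toy, rating=5): Negative (category is toy). (brand=Corv, category=food, rating=3): Positive (category is food).

Positive, Negative, Positive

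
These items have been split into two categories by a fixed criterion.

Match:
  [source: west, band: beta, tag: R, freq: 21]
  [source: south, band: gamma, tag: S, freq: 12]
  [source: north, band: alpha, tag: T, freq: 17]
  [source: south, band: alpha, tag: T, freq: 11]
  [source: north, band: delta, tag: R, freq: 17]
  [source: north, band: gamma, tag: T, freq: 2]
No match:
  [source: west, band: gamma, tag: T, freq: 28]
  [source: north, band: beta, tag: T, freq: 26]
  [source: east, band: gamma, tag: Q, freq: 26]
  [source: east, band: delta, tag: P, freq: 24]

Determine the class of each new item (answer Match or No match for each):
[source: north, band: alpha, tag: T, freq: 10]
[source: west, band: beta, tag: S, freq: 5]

Match, Match

The rule appears to be: freq ≤ 21.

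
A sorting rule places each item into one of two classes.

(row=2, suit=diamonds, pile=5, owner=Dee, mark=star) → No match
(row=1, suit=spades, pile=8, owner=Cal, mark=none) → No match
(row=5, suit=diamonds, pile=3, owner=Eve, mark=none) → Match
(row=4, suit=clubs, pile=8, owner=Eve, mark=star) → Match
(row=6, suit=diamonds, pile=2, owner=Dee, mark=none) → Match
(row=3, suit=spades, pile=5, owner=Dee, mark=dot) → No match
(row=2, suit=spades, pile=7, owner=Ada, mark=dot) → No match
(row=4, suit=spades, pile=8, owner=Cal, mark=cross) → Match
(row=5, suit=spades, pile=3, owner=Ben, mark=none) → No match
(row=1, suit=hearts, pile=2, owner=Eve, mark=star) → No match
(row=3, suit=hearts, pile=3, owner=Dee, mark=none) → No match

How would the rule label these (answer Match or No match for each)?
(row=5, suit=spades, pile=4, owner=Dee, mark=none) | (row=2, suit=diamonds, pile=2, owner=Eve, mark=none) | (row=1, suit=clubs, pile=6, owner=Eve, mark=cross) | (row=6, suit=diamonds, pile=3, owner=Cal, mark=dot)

Match, No match, No match, Match

All 'Match' examples share one property — owner is not Ben AND row ≥ 4 — and every 'No match' example lacks it.
Match: (row=5, suit=spades, pile=4, owner=Dee, mark=none), since owner is Dee, row = 5. No match: (row=2, suit=diamonds, pile=2, owner=Eve, mark=none), since owner is Eve, row = 2. No match: (row=1, suit=clubs, pile=6, owner=Eve, mark=cross), since owner is Eve, row = 1. Match: (row=6, suit=diamonds, pile=3, owner=Cal, mark=dot), since owner is Cal, row = 6.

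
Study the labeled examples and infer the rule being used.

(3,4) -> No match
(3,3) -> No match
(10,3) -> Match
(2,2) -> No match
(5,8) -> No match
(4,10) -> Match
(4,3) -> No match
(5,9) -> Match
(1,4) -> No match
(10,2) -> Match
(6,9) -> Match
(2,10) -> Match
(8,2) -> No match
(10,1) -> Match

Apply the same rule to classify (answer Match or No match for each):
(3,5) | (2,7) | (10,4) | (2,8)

All 'Match' examples share one property — max ≥ 9 — and every 'No match' example lacks it.
(3,5): max 5, doesn't qualify → No match. (2,7): max 7, doesn't qualify → No match. (10,4): max 10, qualifies → Match. (2,8): max 8, doesn't qualify → No match.

No match, No match, Match, No match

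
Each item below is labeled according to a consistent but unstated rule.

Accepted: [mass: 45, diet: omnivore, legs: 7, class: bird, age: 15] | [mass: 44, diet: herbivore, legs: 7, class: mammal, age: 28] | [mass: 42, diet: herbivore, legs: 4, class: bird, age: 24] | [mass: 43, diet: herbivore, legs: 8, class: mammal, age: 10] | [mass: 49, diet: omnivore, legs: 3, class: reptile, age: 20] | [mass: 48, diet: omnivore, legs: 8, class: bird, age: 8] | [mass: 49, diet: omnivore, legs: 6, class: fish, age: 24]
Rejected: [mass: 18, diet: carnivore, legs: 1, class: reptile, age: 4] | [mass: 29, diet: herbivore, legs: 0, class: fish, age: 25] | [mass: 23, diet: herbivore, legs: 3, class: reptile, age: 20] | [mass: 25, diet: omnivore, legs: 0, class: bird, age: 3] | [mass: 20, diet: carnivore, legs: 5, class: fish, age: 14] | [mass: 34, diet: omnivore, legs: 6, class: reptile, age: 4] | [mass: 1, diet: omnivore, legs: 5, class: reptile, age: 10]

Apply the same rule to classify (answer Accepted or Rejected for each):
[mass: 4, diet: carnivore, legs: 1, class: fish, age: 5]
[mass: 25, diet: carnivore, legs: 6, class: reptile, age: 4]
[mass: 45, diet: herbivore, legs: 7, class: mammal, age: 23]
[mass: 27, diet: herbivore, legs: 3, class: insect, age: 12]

Rejected, Rejected, Accepted, Rejected

Rule: mass ≥ 42. This holds for each 'Accepted' example and fails for each 'Rejected' one.
[mass: 4, diet: carnivore, legs: 1, class: fish, age: 5]: Rejected (mass = 4).
[mass: 25, diet: carnivore, legs: 6, class: reptile, age: 4]: Rejected (mass = 25).
[mass: 45, diet: herbivore, legs: 7, class: mammal, age: 23]: Accepted (mass = 45).
[mass: 27, diet: herbivore, legs: 3, class: insect, age: 12]: Rejected (mass = 27).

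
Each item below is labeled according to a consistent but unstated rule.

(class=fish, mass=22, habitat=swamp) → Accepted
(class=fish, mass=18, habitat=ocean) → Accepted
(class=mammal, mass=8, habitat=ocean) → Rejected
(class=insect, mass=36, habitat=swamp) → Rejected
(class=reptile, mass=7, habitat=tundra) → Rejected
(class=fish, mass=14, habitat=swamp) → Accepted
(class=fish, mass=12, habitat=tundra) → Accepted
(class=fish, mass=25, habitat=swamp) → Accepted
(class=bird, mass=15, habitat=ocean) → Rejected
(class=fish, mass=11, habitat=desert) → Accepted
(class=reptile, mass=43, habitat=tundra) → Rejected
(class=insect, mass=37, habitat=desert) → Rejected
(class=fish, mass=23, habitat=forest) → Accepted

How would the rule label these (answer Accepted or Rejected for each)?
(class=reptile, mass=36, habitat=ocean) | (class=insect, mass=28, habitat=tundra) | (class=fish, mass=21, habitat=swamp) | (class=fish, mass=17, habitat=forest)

Rejected, Rejected, Accepted, Accepted

Comparing the two groups points to one rule — class is fish.
Rejected: (class=reptile, mass=36, habitat=ocean), since class is reptile. Rejected: (class=insect, mass=28, habitat=tundra), since class is insect. Accepted: (class=fish, mass=21, habitat=swamp), since class is fish. Accepted: (class=fish, mass=17, habitat=forest), since class is fish.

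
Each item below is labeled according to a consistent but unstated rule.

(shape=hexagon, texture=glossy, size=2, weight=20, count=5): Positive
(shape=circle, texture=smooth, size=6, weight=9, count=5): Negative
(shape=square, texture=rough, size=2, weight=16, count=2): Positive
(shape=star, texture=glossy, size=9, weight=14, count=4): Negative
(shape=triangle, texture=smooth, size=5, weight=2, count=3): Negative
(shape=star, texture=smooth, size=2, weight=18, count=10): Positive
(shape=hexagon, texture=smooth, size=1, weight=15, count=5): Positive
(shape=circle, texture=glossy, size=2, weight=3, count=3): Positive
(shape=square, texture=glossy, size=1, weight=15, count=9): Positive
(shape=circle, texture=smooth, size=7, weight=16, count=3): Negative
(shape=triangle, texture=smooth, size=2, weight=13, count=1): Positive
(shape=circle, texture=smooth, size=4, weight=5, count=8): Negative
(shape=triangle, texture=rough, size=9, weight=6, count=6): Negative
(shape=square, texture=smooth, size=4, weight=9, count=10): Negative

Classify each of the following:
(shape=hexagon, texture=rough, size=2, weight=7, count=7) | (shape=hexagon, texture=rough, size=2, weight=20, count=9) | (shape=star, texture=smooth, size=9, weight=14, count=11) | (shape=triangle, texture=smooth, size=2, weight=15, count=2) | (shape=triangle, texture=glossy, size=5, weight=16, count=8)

The pattern is that an item is 'Positive' exactly when: size ≤ 2.
Positive: (shape=hexagon, texture=rough, size=2, weight=7, count=7), since size = 2. Positive: (shape=hexagon, texture=rough, size=2, weight=20, count=9), since size = 2. Negative: (shape=star, texture=smooth, size=9, weight=14, count=11), since size = 9. Positive: (shape=triangle, texture=smooth, size=2, weight=15, count=2), since size = 2. Negative: (shape=triangle, texture=glossy, size=5, weight=16, count=8), since size = 5.

Positive, Positive, Negative, Positive, Negative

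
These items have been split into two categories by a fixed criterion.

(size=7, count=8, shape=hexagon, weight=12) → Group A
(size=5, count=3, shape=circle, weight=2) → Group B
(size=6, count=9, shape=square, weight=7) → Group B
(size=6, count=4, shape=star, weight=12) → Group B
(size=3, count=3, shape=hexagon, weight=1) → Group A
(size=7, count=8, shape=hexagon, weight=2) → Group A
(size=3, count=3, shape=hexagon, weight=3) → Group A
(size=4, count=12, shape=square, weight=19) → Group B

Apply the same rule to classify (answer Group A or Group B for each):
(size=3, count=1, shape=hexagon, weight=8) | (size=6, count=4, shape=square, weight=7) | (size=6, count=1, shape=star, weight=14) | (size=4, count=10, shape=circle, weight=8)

Group A, Group B, Group B, Group B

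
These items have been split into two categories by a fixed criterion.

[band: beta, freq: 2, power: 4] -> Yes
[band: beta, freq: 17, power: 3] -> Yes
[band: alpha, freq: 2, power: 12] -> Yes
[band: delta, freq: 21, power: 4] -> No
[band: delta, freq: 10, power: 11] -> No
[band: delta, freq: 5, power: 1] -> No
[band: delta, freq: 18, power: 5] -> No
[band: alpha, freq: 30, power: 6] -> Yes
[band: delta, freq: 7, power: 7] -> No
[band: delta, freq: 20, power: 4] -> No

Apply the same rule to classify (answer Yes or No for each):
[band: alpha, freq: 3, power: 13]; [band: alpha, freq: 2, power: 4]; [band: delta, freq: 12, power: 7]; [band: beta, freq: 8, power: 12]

Looking at the examples, the only property every 'Yes' case has and every 'No' case lacks is: band is not delta.
[band: alpha, freq: 3, power: 13]: band is alpha, meets the rule → Yes. [band: alpha, freq: 2, power: 4]: band is alpha, meets the rule → Yes. [band: delta, freq: 12, power: 7]: band is delta, lacks this property → No. [band: beta, freq: 8, power: 12]: band is beta, meets the rule → Yes.

Yes, Yes, No, Yes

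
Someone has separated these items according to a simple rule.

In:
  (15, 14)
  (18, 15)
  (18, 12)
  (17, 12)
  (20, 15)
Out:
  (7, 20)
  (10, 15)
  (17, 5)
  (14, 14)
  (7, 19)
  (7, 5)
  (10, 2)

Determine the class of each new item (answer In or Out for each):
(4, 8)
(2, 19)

Out, Out

The simplest hypothesis consistent with all the labels is: sum ≥ 29.
(4, 8) → 4+8 = 12 → Out.
(2, 19) → 2+19 = 21 → Out.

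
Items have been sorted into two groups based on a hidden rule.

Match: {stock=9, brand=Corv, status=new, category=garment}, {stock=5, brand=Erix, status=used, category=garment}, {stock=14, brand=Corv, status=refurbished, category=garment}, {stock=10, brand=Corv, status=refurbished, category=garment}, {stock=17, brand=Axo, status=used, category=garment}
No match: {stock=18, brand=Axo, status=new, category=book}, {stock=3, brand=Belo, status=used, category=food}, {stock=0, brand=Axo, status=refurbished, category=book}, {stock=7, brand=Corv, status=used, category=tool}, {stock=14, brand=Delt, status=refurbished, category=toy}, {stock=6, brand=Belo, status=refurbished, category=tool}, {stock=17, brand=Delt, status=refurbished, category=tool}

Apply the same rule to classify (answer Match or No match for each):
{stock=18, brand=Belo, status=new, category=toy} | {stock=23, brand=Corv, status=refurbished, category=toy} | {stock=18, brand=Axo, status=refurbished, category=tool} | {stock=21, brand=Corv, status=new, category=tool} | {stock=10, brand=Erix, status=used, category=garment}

No match, No match, No match, No match, Match

The classifier is using: category is garment.
{stock=18, brand=Belo, status=new, category=toy}: category is toy, does not pass → No match. {stock=23, brand=Corv, status=refurbished, category=toy}: category is toy, does not pass → No match. {stock=18, brand=Axo, status=refurbished, category=tool}: category is tool, does not pass → No match. {stock=21, brand=Corv, status=new, category=tool}: category is tool, does not pass → No match. {stock=10, brand=Erix, status=used, category=garment}: category is garment, matches → Match.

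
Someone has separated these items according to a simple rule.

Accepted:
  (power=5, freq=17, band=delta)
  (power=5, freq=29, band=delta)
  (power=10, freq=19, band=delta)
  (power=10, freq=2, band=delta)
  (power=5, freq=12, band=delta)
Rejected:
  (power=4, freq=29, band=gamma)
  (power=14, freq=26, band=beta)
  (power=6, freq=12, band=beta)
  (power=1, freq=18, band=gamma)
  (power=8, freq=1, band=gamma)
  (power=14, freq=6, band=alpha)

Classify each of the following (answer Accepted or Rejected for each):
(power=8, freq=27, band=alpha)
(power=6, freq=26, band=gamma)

Rejected, Rejected

A rule that fits every label: band is delta — true of each 'Accepted' example, false of each 'Rejected' one.
(power=8, freq=27, band=alpha) — band is alpha, hence Rejected. (power=6, freq=26, band=gamma) — band is gamma, hence Rejected.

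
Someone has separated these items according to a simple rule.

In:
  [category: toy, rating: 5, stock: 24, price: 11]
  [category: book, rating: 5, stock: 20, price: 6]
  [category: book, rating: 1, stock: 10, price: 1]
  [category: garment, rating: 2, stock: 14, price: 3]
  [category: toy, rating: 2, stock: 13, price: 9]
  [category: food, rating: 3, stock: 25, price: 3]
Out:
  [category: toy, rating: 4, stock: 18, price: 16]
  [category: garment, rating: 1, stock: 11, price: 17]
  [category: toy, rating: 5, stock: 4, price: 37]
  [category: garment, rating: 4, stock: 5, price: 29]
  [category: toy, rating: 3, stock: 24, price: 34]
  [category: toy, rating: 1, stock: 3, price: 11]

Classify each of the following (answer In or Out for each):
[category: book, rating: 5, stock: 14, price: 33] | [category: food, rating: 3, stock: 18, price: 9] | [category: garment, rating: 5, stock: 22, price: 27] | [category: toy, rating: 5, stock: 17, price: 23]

All 'In' examples share one property — stock ≥ 4 AND price ≤ 11 — and every 'Out' example lacks it.

Out, In, Out, Out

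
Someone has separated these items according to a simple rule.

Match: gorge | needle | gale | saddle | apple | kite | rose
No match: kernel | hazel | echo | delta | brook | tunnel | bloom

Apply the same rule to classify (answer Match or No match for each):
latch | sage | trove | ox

No match, Match, Match, No match

Checking candidate rules against both groups, what survives is: ends with 'e'.
No match: latch, since ends with 'h'. Match: sage, since ends with 'e'. Match: trove, since ends with 'e'. No match: ox, since ends with 'x'.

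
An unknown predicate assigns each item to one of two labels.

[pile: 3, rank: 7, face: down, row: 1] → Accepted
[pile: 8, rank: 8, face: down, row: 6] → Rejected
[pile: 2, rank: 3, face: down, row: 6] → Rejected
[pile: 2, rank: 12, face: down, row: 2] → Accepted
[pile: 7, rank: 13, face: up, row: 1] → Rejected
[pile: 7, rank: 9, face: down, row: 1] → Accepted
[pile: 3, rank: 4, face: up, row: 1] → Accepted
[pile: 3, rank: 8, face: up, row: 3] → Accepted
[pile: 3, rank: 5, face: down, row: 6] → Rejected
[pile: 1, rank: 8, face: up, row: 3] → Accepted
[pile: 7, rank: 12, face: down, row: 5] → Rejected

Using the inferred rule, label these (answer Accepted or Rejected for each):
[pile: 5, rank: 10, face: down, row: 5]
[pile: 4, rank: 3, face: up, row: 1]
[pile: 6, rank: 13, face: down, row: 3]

Rejected, Accepted, Rejected

'Accepted' ⟺ rank ≤ 12 AND row ≤ 3.
[pile: 5, rank: 10, face: down, row: 5]: rank = 10, row = 5 — does not satisfy this, so Rejected.
[pile: 4, rank: 3, face: up, row: 1]: rank = 3, row = 1 — matches, so Accepted.
[pile: 6, rank: 13, face: down, row: 3]: rank = 13, row = 3 — does not satisfy this, so Rejected.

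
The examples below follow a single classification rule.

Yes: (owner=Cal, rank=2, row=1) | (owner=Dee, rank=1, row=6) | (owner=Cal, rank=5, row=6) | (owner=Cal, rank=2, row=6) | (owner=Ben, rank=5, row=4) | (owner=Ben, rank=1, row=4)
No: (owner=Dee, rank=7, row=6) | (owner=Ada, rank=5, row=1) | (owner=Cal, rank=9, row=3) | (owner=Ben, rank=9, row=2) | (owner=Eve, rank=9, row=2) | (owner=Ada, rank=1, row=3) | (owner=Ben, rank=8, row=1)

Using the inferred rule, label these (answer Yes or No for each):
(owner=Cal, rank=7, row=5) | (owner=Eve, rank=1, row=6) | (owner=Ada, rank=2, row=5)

All 'Yes' examples share one property — owner is not Ada AND rank ≤ 5 — and every 'No' example lacks it.
(owner=Cal, rank=7, row=5) → owner is Cal, rank = 7 → No.
(owner=Eve, rank=1, row=6) → owner is Eve, rank = 1 → Yes.
(owner=Ada, rank=2, row=5) → owner is Ada, rank = 2 → No.

No, Yes, No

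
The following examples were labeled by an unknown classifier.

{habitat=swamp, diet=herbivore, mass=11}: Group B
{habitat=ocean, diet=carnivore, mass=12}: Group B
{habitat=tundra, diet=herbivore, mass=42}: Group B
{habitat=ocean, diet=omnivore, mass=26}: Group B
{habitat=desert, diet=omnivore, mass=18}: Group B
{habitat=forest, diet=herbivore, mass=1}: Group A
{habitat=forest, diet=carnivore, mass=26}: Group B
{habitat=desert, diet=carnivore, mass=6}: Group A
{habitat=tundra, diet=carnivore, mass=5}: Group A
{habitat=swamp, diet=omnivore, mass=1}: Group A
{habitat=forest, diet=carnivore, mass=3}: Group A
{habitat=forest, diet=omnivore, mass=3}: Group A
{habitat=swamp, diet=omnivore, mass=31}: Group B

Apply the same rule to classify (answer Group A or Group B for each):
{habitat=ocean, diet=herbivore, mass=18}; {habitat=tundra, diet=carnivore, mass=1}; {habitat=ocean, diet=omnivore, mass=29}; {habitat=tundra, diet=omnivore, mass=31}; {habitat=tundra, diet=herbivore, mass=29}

Group B, Group A, Group B, Group B, Group B

The rule appears to be: mass ≤ 6.
Group B: {habitat=ocean, diet=herbivore, mass=18}, since mass = 18. Group A: {habitat=tundra, diet=carnivore, mass=1}, since mass = 1. Group B: {habitat=ocean, diet=omnivore, mass=29}, since mass = 29. Group B: {habitat=tundra, diet=omnivore, mass=31}, since mass = 31. Group B: {habitat=tundra, diet=herbivore, mass=29}, since mass = 29.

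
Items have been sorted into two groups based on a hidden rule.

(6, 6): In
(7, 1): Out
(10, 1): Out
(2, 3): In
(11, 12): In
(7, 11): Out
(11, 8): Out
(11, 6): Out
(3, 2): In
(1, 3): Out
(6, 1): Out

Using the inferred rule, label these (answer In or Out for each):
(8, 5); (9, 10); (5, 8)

The distinguishing property — |first − second| ≤ 1 — holds for all the 'In' cases and none of the 'Out' cases.

Out, In, Out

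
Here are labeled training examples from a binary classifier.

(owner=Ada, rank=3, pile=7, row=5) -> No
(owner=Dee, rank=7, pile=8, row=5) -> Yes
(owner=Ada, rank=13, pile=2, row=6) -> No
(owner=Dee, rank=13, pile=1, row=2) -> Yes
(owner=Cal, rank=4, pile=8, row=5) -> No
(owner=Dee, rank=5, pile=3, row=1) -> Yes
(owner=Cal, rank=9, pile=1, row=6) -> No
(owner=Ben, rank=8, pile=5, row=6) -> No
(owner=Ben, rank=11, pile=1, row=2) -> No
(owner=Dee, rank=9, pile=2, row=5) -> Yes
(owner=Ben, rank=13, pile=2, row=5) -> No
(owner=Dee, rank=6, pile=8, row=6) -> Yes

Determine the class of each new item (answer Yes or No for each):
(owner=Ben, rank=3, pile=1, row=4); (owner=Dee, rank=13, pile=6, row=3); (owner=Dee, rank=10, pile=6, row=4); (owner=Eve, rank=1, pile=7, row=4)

All 'Yes' examples share one property — owner is Dee — and every 'No' example lacks it.
No: (owner=Ben, rank=3, pile=1, row=4), since owner is Ben. Yes: (owner=Dee, rank=13, pile=6, row=3), since owner is Dee. Yes: (owner=Dee, rank=10, pile=6, row=4), since owner is Dee. No: (owner=Eve, rank=1, pile=7, row=4), since owner is Eve.

No, Yes, Yes, No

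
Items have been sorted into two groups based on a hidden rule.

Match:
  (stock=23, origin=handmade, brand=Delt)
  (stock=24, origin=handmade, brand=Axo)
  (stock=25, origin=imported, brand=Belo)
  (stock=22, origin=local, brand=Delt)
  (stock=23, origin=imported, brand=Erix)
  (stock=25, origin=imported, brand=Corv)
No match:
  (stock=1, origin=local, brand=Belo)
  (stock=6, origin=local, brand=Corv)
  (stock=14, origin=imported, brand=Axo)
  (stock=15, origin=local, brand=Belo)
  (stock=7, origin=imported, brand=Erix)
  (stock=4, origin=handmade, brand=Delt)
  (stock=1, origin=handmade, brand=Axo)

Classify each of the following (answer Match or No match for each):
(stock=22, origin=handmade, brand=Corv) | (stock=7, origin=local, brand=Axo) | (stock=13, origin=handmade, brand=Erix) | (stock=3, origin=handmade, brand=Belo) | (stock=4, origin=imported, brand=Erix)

The classifier is using: stock ≥ 22.
(stock=22, origin=handmade, brand=Corv): stock = 22, qualifies → Match.
(stock=7, origin=local, brand=Axo): stock = 7, does not fit → No match.
(stock=13, origin=handmade, brand=Erix): stock = 13, does not fit → No match.
(stock=3, origin=handmade, brand=Belo): stock = 3, does not fit → No match.
(stock=4, origin=imported, brand=Erix): stock = 4, does not fit → No match.

Match, No match, No match, No match, No match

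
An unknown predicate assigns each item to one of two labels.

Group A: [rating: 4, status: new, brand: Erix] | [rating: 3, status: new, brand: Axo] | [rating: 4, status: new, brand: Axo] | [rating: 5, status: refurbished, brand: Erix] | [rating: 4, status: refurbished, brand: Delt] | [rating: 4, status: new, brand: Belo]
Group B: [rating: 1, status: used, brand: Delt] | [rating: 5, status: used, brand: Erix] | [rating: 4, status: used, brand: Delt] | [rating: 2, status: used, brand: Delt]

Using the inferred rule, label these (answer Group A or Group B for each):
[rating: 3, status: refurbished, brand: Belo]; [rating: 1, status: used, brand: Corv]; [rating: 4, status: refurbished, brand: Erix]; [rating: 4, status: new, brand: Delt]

Group A, Group B, Group A, Group A

Comparing the two groups points to one rule — status is not used.
Group A: [rating: 3, status: refurbished, brand: Belo], since status is refurbished. Group B: [rating: 1, status: used, brand: Corv], since status is used. Group A: [rating: 4, status: refurbished, brand: Erix], since status is refurbished. Group A: [rating: 4, status: new, brand: Delt], since status is new.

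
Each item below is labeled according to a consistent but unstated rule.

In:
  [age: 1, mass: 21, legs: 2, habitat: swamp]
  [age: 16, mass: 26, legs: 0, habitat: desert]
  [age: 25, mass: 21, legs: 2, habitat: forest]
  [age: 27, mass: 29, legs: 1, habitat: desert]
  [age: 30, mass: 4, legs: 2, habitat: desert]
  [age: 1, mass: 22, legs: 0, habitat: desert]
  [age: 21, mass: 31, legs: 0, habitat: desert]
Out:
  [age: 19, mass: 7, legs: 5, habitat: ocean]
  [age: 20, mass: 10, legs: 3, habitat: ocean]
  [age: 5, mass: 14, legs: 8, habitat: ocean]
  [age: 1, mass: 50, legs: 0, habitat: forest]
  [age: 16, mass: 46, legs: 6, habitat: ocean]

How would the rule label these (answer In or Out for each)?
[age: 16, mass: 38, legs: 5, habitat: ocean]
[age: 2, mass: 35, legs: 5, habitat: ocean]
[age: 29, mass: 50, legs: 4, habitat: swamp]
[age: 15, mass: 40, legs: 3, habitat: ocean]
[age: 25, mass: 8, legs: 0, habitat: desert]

Out, Out, Out, Out, In

The distinguishing property — mass ≤ 31 AND legs ≤ 2 — holds for all the 'In' cases and none of the 'Out' cases.
Out: [age: 16, mass: 38, legs: 5, habitat: ocean], since mass = 38, legs = 5. Out: [age: 2, mass: 35, legs: 5, habitat: ocean], since mass = 35, legs = 5. Out: [age: 29, mass: 50, legs: 4, habitat: swamp], since mass = 50, legs = 4. Out: [age: 15, mass: 40, legs: 3, habitat: ocean], since mass = 40, legs = 3. In: [age: 25, mass: 8, legs: 0, habitat: desert], since mass = 8, legs = 0.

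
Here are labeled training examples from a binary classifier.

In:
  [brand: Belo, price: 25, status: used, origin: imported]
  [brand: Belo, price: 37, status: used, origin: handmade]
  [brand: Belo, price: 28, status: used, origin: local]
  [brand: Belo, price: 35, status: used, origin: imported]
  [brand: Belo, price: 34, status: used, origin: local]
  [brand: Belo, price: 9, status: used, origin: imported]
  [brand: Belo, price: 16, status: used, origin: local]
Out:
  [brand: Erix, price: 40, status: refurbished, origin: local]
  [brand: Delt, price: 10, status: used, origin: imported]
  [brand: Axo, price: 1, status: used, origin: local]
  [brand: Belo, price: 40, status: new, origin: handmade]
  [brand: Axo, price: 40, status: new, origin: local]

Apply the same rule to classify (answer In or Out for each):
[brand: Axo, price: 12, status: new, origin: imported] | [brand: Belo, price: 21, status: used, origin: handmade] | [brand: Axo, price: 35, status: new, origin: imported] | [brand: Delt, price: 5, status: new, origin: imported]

Out, In, Out, Out

The pattern is that an item is 'In' exactly when: brand is Belo AND status is used.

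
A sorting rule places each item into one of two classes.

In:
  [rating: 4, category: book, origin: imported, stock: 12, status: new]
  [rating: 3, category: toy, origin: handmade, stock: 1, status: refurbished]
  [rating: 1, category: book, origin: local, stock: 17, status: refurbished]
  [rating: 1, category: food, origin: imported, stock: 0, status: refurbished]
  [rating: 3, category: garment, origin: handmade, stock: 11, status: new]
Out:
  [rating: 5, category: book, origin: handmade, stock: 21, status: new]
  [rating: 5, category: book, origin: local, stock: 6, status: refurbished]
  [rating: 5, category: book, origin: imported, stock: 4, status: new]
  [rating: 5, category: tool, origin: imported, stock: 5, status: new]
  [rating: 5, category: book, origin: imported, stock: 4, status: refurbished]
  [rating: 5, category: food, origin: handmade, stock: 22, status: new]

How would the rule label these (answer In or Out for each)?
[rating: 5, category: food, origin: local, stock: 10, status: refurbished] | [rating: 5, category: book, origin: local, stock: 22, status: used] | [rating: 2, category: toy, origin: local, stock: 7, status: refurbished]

Out, Out, In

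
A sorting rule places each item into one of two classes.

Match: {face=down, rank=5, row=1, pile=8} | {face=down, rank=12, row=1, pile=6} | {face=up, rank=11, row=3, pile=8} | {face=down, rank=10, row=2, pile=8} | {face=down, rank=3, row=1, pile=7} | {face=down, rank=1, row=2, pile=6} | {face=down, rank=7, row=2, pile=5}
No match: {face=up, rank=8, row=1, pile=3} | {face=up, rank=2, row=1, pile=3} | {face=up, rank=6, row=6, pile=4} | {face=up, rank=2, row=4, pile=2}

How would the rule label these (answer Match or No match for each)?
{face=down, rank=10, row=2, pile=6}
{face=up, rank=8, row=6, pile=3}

All 'Match' examples share one property — pile ≥ 5 — and every 'No match' example lacks it.
{face=down, rank=10, row=2, pile=6}: pile = 6, checks out → Match. {face=up, rank=8, row=6, pile=3}: pile = 3, fails this test → No match.

Match, No match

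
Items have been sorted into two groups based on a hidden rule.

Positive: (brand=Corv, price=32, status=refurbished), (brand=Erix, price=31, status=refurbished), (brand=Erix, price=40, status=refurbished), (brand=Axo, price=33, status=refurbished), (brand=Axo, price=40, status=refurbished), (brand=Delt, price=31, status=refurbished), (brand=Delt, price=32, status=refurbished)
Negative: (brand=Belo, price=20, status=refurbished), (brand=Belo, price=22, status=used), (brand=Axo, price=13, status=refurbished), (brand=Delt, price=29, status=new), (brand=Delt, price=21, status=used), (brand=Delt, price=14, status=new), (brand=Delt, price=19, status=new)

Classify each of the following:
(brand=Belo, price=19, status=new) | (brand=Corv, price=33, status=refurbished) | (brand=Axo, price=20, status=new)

Every 'Positive' example satisfies: price ≥ 31. None of the 'Negative' examples do.

Negative, Positive, Negative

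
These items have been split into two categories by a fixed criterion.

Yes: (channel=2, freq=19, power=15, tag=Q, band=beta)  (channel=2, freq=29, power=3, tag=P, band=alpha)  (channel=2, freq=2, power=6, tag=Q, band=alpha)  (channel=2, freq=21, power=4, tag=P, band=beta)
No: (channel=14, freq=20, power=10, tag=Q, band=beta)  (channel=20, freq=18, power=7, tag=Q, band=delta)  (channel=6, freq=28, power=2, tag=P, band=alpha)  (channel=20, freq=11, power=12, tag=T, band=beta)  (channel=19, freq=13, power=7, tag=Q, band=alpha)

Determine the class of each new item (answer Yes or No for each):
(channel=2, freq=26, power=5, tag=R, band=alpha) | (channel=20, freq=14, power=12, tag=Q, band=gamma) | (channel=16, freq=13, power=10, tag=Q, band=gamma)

Every 'Yes' example satisfies: channel = 2. None of the 'No' examples do.

Yes, No, No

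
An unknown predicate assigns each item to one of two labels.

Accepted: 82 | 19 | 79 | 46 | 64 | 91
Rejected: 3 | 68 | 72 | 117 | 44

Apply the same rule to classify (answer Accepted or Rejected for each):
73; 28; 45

Accepted, Accepted, Rejected

Looking at the examples, the only property every 'Accepted' case has and every 'Rejected' case lacks is: ≡ 1 (mod 3).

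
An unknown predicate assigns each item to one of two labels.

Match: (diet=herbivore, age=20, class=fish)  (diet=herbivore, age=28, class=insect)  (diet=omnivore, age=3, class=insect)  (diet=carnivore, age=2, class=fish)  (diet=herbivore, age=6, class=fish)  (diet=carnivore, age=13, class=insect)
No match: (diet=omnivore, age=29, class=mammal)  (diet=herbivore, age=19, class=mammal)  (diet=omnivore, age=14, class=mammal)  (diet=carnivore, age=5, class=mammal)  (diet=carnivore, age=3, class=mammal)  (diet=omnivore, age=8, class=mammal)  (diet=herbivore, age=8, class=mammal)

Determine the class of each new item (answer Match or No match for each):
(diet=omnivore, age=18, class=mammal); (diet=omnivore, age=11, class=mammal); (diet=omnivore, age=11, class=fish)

No match, No match, Match

Rule: class is not mammal. This holds for each 'Match' example and fails for each 'No match' one.
(diet=omnivore, age=18, class=mammal) → class is mammal → No match.
(diet=omnivore, age=11, class=mammal) → class is mammal → No match.
(diet=omnivore, age=11, class=fish) → class is fish → Match.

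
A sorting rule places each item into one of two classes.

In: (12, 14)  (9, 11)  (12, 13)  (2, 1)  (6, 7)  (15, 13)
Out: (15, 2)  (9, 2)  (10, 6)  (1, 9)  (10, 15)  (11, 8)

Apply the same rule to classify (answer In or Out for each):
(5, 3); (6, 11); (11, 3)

A rule that fits every label: |first − second| ≤ 2 — true of each 'In' example, false of each 'Out' one.
In: (5, 3), since |5−3| = 2.
Out: (6, 11), since |6−11| = 5.
Out: (11, 3), since |11−3| = 8.

In, Out, Out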